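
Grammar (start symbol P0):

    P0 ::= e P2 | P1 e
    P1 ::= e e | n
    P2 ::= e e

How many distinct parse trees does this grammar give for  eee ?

Parse trees for eee:
  [P0 e [P2 e e]]
  [P0 [P1 e e] e]

2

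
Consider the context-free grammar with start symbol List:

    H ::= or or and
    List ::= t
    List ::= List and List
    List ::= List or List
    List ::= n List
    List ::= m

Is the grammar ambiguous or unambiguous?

Witness: n m and m

Derivation 1: List ⇒ List and List ⇒ n List and List ⇒ n m and List ⇒ n m and m
Derivation 2: List ⇒ n List ⇒ n List and List ⇒ n m and List ⇒ n m and m

Two distinct leftmost derivations for the same string.

Ambiguous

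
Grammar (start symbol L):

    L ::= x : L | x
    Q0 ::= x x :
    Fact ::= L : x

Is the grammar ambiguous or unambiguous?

(Q0, Fact are unreachable from L, so their rules don't affect L(L).) The reachable grammar is A → atom sep A | atom. Each atom is followed by either the separator (recurse) or end-of-string (stop) — no choice point.

Unambiguous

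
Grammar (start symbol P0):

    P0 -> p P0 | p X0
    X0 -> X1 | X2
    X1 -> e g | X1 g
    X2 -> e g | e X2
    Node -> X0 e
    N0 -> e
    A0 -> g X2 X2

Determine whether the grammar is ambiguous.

Ambiguous

Witness: p e g

Derivation 1: P0 ⇒ p X0 ⇒ p X1 ⇒ p e g
Derivation 2: P0 ⇒ p X0 ⇒ p X2 ⇒ p e g

Two distinct leftmost derivations for the same string.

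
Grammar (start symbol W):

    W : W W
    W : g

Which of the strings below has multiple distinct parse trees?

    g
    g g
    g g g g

g: 1 tree
g g: 1 tree
g g g g: 5 trees

g g g g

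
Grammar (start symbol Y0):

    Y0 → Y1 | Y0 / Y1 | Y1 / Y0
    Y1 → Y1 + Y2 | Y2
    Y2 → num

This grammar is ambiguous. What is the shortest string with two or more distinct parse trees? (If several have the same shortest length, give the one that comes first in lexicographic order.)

length 1: no string has ≥2 trees
length 3: num / num has 2 parse trees

Two derivations of num / num:
  Y0 ⇒ Y0 / Y1 ⇒ Y1 / Y1 ⇒ Y2 / Y1 ⇒ num / Y1 ⇒ num / Y2 ⇒ num / num
  Y0 ⇒ Y1 / Y0 ⇒ Y2 / Y0 ⇒ num / Y0 ⇒ num / Y1 ⇒ num / Y2 ⇒ num / num

num / num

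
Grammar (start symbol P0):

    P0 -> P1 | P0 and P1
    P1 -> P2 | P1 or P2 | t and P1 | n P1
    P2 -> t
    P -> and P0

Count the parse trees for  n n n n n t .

Parse trees for n n n n n t:
  [P0 [P1 n [P1 n [P1 n [P1 n [P1 n [P1 [P2 t]]]]]]]]

1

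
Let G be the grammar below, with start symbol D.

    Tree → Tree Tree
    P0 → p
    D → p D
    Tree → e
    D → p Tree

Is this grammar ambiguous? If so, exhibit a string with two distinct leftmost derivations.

Witness: p e e e

Derivation 1: D ⇒ p Tree ⇒ p Tree Tree ⇒ p Tree Tree Tree ⇒ p e Tree Tree ⇒ p e e Tree ⇒ p e e e
Derivation 2: D ⇒ p Tree ⇒ p Tree Tree ⇒ p e Tree ⇒ p e Tree Tree ⇒ p e e Tree ⇒ p e e e

Two distinct leftmost derivations for the same string.

Ambiguous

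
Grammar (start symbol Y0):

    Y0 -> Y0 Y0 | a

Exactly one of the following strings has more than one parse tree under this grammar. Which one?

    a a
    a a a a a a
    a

a a: 1 tree
a a a a a a: 42 trees
a: 1 tree

a a a a a a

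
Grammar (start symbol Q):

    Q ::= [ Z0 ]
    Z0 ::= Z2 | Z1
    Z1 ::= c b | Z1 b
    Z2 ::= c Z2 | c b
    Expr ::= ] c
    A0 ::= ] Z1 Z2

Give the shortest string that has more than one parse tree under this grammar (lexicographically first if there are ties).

length 4: [ c b ] has 2 parse trees

Two derivations of [ c b ]:
  Q ⇒ [ Z0 ] ⇒ [ Z2 ] ⇒ [ c b ]
  Q ⇒ [ Z0 ] ⇒ [ Z1 ] ⇒ [ c b ]

[ c b ]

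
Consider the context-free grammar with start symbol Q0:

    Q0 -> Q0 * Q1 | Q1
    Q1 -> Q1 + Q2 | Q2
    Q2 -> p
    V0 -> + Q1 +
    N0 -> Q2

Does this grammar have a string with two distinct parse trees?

Unambiguous

Only Q0, Q1, Q2 are reachable from Q0; ignoring the rest: The grammar is stratified — Q0 handles '*' (left-recursive), Q1 handles '+', Q2 atoms. Each operator has a fixed associativity and precedence level, so every string has one parse.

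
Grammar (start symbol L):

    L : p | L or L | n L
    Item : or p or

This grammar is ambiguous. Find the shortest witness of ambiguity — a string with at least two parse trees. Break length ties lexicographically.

n p or p

length 1: no string has ≥2 trees
length 2: no string has ≥2 trees
length 3: no string has ≥2 trees
length 4: n p or p has 2 parse trees

Two derivations of n p or p:
  L ⇒ L or L ⇒ n L or L ⇒ n p or L ⇒ n p or p
  L ⇒ n L ⇒ n L or L ⇒ n p or L ⇒ n p or p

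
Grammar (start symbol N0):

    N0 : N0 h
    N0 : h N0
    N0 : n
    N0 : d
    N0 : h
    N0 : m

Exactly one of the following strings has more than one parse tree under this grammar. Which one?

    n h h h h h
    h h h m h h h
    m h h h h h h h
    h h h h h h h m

h h h m h h h

n h h h h h: 1 tree
h h h m h h h: 20 trees
m h h h h h h h: 1 tree
h h h h h h h m: 1 tree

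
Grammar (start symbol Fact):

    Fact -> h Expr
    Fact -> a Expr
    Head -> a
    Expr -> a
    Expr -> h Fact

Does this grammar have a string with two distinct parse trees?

Unambiguous

Only Fact, Expr are reachable from Fact; ignoring the rest: Each reachable nonterminal has at most one production per leading terminal, and all productions are right-linear; the derivation is determined token-by-token.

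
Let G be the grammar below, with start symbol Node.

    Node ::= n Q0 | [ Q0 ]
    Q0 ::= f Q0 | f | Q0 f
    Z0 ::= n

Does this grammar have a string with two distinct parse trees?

Witness: n f f

Derivation 1: Node ⇒ n Q0 ⇒ n f Q0 ⇒ n f f
Derivation 2: Node ⇒ n Q0 ⇒ n Q0 f ⇒ n f f

Two distinct leftmost derivations for the same string.

Ambiguous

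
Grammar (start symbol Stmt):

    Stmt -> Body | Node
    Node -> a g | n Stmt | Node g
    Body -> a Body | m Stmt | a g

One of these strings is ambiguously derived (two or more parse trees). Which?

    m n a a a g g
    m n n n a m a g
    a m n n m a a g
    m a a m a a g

m n n n a m a g

m n a a a g g: 1 tree
m n n n a m a g: 2 trees
a m n n m a a g: 1 tree
m a a m a a g: 1 tree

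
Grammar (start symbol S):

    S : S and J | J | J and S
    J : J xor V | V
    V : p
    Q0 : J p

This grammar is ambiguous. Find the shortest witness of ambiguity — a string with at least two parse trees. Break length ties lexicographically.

length 1: no string has ≥2 trees
length 3: p and p has 2 parse trees

Two derivations of p and p:
  S ⇒ S and J ⇒ J and J ⇒ V and J ⇒ p and J ⇒ p and V ⇒ p and p
  S ⇒ J and S ⇒ V and S ⇒ p and S ⇒ p and J ⇒ p and V ⇒ p and p

p and p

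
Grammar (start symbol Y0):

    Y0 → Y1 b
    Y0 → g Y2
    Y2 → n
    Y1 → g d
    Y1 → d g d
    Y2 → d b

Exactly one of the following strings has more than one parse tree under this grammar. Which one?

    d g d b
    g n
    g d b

g d b

d g d b: 1 tree
g n: 1 tree
g d b: 2 trees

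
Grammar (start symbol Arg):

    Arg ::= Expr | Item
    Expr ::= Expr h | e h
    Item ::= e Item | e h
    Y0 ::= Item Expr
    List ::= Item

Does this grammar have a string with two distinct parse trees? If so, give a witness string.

Witness: e h

Derivation 1: Arg ⇒ Expr ⇒ e h
Derivation 2: Arg ⇒ Item ⇒ e h

Two distinct leftmost derivations for the same string.

Ambiguous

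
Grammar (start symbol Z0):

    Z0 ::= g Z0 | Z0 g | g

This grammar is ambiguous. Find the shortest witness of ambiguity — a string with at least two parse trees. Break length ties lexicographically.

g g

length 1: no string has ≥2 trees
length 2: g g has 2 parse trees

Two derivations of g g:
  Z0 ⇒ g Z0 ⇒ g g
  Z0 ⇒ Z0 g ⇒ g g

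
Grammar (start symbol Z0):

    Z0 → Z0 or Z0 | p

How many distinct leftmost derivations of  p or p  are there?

Parse trees for p or p:
  [Z0 [Z0 p] or [Z0 p]]

1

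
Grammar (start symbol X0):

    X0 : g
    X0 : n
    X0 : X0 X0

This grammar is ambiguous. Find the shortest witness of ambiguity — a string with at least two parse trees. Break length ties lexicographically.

length 1: no string has ≥2 trees
length 2: no string has ≥2 trees
length 3: g g g has 2 parse trees

Two derivations of g g g:
  X0 ⇒ X0 X0 ⇒ g X0 ⇒ g X0 X0 ⇒ g g X0 ⇒ g g g
  X0 ⇒ X0 X0 ⇒ X0 X0 X0 ⇒ g X0 X0 ⇒ g g X0 ⇒ g g g

g g g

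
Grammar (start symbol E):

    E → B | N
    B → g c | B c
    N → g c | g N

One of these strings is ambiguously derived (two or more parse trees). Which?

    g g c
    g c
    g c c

g c

g g c: 1 tree
g c: 2 trees
g c c: 1 tree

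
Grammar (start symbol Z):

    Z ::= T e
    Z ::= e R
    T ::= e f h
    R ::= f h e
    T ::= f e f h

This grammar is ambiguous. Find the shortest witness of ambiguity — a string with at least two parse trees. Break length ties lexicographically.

length 4: e f h e has 2 parse trees

Two derivations of e f h e:
  Z ⇒ T e ⇒ e f h e
  Z ⇒ e R ⇒ e f h e

e f h e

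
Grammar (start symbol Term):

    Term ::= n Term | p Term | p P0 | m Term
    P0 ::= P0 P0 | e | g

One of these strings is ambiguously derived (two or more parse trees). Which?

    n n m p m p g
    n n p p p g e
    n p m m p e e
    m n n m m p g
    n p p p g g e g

n n m p m p g: 1 tree
n n p p p g e: 1 tree
n p m m p e e: 1 tree
m n n m m p g: 1 tree
n p p p g g e g: 5 trees

n p p p g g e g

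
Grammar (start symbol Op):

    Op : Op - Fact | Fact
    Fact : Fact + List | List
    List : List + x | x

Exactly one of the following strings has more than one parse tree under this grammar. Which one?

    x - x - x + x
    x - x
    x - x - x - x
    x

x - x - x + x: 2 trees
x - x: 1 tree
x - x - x - x: 1 tree
x: 1 tree

x - x - x + x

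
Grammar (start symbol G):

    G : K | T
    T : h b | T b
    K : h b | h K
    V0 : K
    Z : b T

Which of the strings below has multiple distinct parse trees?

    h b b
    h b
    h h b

h b

h b b: 1 tree
h b: 2 trees
h h b: 1 tree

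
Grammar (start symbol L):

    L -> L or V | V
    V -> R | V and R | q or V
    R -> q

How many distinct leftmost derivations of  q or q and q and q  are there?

Parse trees for q or q and q and q:
  [L [L [V [R q]]] or [V [V [V [R q]] and [R q]] and [R q]]]
  [L [V [V [V q or [V [R q]]] and [R q]] and [R q]]]
  [L [V [V q or [V [V [R q]] and [R q]]] and [R q]]]
  [L [V q or [V [V [V [R q]] and [R q]] and [R q]]]]

4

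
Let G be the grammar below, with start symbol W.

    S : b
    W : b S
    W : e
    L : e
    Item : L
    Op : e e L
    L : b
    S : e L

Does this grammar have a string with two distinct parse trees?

Unambiguous

Only W, S, L are reachable from W; ignoring the rest: Each reachable nonterminal has at most one production per leading terminal, and all productions are right-linear; the derivation is determined token-by-token.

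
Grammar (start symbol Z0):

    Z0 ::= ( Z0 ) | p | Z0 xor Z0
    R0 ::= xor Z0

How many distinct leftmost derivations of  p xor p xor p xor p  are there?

Parse trees for p xor p xor p xor p:
  [Z0 [Z0 p] xor [Z0 [Z0 p] xor [Z0 [Z0 p] xor [Z0 p]]]]
  [Z0 [Z0 p] xor [Z0 [Z0 [Z0 p] xor [Z0 p]] xor [Z0 p]]]
  [Z0 [Z0 [Z0 p] xor [Z0 p]] xor [Z0 [Z0 p] xor [Z0 p]]]
  [Z0 [Z0 [Z0 p] xor [Z0 [Z0 p] xor [Z0 p]]] xor [Z0 p]]
  [Z0 [Z0 [Z0 [Z0 p] xor [Z0 p]] xor [Z0 p]] xor [Z0 p]]

5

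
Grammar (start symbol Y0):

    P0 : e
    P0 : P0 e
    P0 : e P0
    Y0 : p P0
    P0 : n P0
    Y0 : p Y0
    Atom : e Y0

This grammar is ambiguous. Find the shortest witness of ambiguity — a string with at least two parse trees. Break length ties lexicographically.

length 2: no string has ≥2 trees
length 3: p e e has 2 parse trees

Two derivations of p e e:
  Y0 ⇒ p P0 ⇒ p P0 e ⇒ p e e
  Y0 ⇒ p P0 ⇒ p e P0 ⇒ p e e

p e e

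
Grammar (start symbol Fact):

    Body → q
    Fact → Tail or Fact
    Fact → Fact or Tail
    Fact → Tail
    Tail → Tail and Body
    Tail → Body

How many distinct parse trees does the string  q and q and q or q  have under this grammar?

Parse trees for q and q and q or q:
  [Fact [Tail [Tail [Tail [Body q]] and [Body q]] and [Body q]] or [Fact [Tail [Body q]]]]
  [Fact [Fact [Tail [Tail [Tail [Body q]] and [Body q]] and [Body q]]] or [Tail [Body q]]]

2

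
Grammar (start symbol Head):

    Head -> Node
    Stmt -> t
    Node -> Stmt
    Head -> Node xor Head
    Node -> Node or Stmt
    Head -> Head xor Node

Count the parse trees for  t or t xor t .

2

Parse trees for t or t xor t:
  [Head [Node [Node [Stmt t]] or [Stmt t]] xor [Head [Node [Stmt t]]]]
  [Head [Head [Node [Node [Stmt t]] or [Stmt t]]] xor [Node [Stmt t]]]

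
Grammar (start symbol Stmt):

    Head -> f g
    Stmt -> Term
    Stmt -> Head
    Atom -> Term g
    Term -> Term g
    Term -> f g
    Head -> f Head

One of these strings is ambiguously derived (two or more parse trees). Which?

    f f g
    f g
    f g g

f f g: 1 tree
f g: 2 trees
f g g: 1 tree

f g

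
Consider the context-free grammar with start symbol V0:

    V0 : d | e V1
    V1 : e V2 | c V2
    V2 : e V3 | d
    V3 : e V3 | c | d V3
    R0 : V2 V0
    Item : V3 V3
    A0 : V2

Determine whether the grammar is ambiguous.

Unambiguous

Only V0, V1, V2, V3 are reachable from V0; ignoring the rest: Restricted to the reachable nonterminals, every rule has the form A → t or A → t B, and no two rules for the same A share a first terminal. The grammar encodes a DFA — one run per string.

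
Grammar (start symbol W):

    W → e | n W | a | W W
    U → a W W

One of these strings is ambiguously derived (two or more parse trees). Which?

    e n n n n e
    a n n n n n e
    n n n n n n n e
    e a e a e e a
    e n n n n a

e n n n n e: 1 tree
a n n n n n e: 1 tree
n n n n n n n e: 1 tree
e a e a e e a: 132 trees
e n n n n a: 1 tree

e a e a e e a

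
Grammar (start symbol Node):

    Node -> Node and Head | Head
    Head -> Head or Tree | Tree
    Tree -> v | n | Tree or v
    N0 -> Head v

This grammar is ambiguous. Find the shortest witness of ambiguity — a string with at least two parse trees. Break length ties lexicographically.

length 1: no string has ≥2 trees
length 3: n or v has 2 parse trees

Two derivations of n or v:
  Node ⇒ Head ⇒ Head or Tree ⇒ Tree or Tree ⇒ n or Tree ⇒ n or v
  Node ⇒ Head ⇒ Tree ⇒ Tree or v ⇒ n or v

n or v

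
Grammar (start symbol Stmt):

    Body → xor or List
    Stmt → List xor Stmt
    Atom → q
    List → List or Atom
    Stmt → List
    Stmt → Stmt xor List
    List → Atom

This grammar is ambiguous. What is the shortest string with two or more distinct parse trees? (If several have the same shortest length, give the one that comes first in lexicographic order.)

length 1: no string has ≥2 trees
length 3: q xor q has 2 parse trees

Two derivations of q xor q:
  Stmt ⇒ List xor Stmt ⇒ Atom xor Stmt ⇒ q xor Stmt ⇒ q xor List ⇒ q xor Atom ⇒ q xor q
  Stmt ⇒ Stmt xor List ⇒ List xor List ⇒ Atom xor List ⇒ q xor List ⇒ q xor Atom ⇒ q xor q

q xor q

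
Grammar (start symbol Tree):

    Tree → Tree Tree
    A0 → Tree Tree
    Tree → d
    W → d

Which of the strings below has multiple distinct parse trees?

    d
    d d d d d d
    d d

d d d d d d

d: 1 tree
d d d d d d: 42 trees
d d: 1 tree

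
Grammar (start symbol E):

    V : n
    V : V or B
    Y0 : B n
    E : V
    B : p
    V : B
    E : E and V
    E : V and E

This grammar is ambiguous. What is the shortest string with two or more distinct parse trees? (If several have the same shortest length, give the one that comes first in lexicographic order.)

length 1: no string has ≥2 trees
length 3: n and n has 2 parse trees

Two derivations of n and n:
  E ⇒ E and V ⇒ V and V ⇒ n and V ⇒ n and n
  E ⇒ V and E ⇒ n and E ⇒ n and V ⇒ n and n

n and n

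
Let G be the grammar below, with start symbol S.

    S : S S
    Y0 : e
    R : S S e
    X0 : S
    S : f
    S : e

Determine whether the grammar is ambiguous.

Ambiguous

Witness: e e e

Derivation 1: S ⇒ S S ⇒ S S S ⇒ e S S ⇒ e e S ⇒ e e e
Derivation 2: S ⇒ S S ⇒ e S ⇒ e S S ⇒ e e S ⇒ e e e

Two distinct leftmost derivations for the same string.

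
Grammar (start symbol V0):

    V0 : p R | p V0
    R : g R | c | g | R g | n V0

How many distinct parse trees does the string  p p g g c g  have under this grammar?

Parse trees for p p g g c g:
  [V0 p [V0 p [R g [R g [R [R c] g]]]]]
  [V0 p [V0 p [R g [R [R g [R c]] g]]]]
  [V0 p [V0 p [R [R g [R g [R c]]] g]]]

3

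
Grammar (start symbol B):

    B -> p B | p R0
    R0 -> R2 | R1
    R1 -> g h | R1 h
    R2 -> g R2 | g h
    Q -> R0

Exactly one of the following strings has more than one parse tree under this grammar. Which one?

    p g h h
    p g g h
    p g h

p g h

p g h h: 1 tree
p g g h: 1 tree
p g h: 2 trees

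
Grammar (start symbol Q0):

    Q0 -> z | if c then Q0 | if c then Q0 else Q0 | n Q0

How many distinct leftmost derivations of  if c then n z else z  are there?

1

Parse trees for if c then n z else z:
  [Q0 if c then [Q0 n [Q0 z]] else [Q0 z]]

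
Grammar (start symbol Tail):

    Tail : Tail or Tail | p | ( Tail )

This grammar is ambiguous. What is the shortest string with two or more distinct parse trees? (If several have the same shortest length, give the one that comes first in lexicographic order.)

length 1: no string has ≥2 trees
length 3: no string has ≥2 trees
length 5: p or p or p has 2 parse trees

Two derivations of p or p or p:
  Tail ⇒ Tail or Tail ⇒ Tail or Tail or Tail ⇒ p or Tail or Tail ⇒ p or p or Tail ⇒ p or p or p
  Tail ⇒ Tail or Tail ⇒ p or Tail ⇒ p or Tail or Tail ⇒ p or p or Tail ⇒ p or p or p

p or p or p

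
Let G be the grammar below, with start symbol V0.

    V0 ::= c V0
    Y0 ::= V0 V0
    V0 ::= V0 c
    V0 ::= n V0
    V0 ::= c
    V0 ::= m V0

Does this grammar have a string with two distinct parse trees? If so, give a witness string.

Witness: c c

Derivation 1: V0 ⇒ c V0 ⇒ c c
Derivation 2: V0 ⇒ V0 c ⇒ c c

Two distinct leftmost derivations for the same string.

Ambiguous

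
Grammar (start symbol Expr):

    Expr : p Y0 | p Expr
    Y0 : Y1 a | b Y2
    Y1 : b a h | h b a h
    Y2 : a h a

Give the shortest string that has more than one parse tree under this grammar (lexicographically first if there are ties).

length 5: p b a h a has 2 parse trees

Two derivations of p b a h a:
  Expr ⇒ p Y0 ⇒ p Y1 a ⇒ p b a h a
  Expr ⇒ p Y0 ⇒ p b Y2 ⇒ p b a h a

p b a h a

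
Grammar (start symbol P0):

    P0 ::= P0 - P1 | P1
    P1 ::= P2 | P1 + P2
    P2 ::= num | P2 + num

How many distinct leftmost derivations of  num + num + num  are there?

Parse trees for num + num + num:
  [P0 [P1 [P2 [P2 [P2 num] + num] + num]]]
  [P0 [P1 [P1 [P2 num]] + [P2 [P2 num] + num]]]
  [P0 [P1 [P1 [P2 [P2 num] + num]] + [P2 num]]]
  [P0 [P1 [P1 [P1 [P2 num]] + [P2 num]] + [P2 num]]]

4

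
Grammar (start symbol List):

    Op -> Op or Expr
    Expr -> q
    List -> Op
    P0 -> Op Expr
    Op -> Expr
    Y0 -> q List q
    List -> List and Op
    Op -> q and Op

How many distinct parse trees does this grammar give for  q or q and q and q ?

Parse trees for q or q and q and q:
  [List [List [Op [Op [Expr q]] or [Expr q]]] and [Op q and [Op [Expr q]]]]
  [List [List [List [Op [Op [Expr q]] or [Expr q]]] and [Op [Expr q]]] and [Op [Expr q]]]

2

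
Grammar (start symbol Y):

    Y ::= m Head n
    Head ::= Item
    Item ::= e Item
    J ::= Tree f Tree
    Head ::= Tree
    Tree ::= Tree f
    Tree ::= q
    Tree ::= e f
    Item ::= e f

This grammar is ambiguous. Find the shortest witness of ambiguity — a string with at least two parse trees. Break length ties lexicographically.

length 3: no string has ≥2 trees
length 4: m e f n has 2 parse trees

Two derivations of m e f n:
  Y ⇒ m Head n ⇒ m Item n ⇒ m e f n
  Y ⇒ m Head n ⇒ m Tree n ⇒ m e f n

m e f n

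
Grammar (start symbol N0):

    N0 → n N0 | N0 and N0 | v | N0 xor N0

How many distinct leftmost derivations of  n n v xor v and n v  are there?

Parse trees for n n v xor v and n v (showing first 6 of 9):
  [N0 n [N0 n [N0 [N0 [N0 v] xor [N0 v]] and [N0 n [N0 v]]]]]
  [N0 n [N0 n [N0 [N0 v] xor [N0 [N0 v] and [N0 n [N0 v]]]]]]
  [N0 n [N0 [N0 n [N0 [N0 v] xor [N0 v]]] and [N0 n [N0 v]]]]
  [N0 n [N0 [N0 [N0 n [N0 v]] xor [N0 v]] and [N0 n [N0 v]]]]
  [N0 n [N0 [N0 n [N0 v]] xor [N0 [N0 v] and [N0 n [N0 v]]]]]
  [N0 [N0 n [N0 n [N0 [N0 v] xor [N0 v]]]] and [N0 n [N0 v]]]

9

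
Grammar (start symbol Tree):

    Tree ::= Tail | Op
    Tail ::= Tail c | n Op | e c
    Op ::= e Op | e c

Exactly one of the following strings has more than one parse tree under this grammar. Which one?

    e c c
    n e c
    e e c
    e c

e c c: 1 tree
n e c: 1 tree
e e c: 1 tree
e c: 2 trees

e c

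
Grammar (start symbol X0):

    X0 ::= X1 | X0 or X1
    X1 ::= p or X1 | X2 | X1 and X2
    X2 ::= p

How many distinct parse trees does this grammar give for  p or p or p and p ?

Parse trees for p or p or p and p:
  [X0 [X1 p or [X1 p or [X1 [X1 [X2 p]] and [X2 p]]]]]
  [X0 [X1 p or [X1 [X1 p or [X1 [X2 p]]] and [X2 p]]]]
  [X0 [X1 [X1 p or [X1 p or [X1 [X2 p]]]] and [X2 p]]]
  [X0 [X0 [X1 [X2 p]]] or [X1 p or [X1 [X1 [X2 p]] and [X2 p]]]]
  [X0 [X0 [X1 [X2 p]]] or [X1 [X1 p or [X1 [X2 p]]] and [X2 p]]]
  [X0 [X0 [X1 p or [X1 [X2 p]]]] or [X1 [X1 [X2 p]] and [X2 p]]]
  [X0 [X0 [X0 [X1 [X2 p]]] or [X1 [X2 p]]] or [X1 [X1 [X2 p]] and [X2 p]]]

7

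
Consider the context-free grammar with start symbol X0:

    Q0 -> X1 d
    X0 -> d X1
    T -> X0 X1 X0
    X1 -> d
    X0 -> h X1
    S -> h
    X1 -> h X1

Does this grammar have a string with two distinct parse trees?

Unambiguous

(Q0, T, S are unreachable from X0, so their rules don't affect L(X0).) Each reachable nonterminal has at most one production per leading terminal, and all productions are right-linear; the derivation is determined token-by-token.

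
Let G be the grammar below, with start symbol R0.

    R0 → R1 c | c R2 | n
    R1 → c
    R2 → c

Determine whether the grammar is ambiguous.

Ambiguous

Witness: c c

Derivation 1: R0 ⇒ R1 c ⇒ c c
Derivation 2: R0 ⇒ c R2 ⇒ c c

Two distinct leftmost derivations for the same string.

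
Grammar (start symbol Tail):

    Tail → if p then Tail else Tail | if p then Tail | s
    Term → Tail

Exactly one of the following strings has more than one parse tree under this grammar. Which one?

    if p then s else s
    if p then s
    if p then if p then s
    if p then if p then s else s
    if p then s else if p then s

if p then s else s: 1 tree
if p then s: 1 tree
if p then if p then s: 1 tree
if p then if p then s else s: 2 trees
if p then s else if p then s: 1 tree

if p then if p then s else s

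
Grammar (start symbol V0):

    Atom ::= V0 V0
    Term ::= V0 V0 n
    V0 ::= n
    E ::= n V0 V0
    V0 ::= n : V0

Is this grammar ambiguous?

Only V0 is reachable from V0; ignoring the rest: Right-recursive list with a separator: after each atom, whether the separator follows determines the rule. One parse per string.

Unambiguous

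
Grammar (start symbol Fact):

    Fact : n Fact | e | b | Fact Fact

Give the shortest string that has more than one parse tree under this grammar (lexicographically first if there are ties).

length 1: no string has ≥2 trees
length 2: no string has ≥2 trees
length 3: b b b has 2 parse trees

Two derivations of b b b:
  Fact ⇒ Fact Fact ⇒ b Fact ⇒ b Fact Fact ⇒ b b Fact ⇒ b b b
  Fact ⇒ Fact Fact ⇒ Fact Fact Fact ⇒ b Fact Fact ⇒ b b Fact ⇒ b b b

b b b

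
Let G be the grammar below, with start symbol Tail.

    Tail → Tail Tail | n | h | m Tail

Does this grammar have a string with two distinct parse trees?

Witness: h h h

Derivation 1: Tail ⇒ Tail Tail ⇒ Tail Tail Tail ⇒ h Tail Tail ⇒ h h Tail ⇒ h h h
Derivation 2: Tail ⇒ Tail Tail ⇒ h Tail ⇒ h Tail Tail ⇒ h h Tail ⇒ h h h

Two distinct leftmost derivations for the same string.

Ambiguous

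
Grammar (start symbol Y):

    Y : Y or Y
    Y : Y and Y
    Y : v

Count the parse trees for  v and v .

1

Parse trees for v and v:
  [Y [Y v] and [Y v]]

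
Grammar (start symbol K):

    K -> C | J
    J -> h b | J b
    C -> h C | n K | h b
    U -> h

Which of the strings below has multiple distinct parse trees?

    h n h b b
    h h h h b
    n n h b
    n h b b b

n n h b

h n h b b: 1 tree
h h h h b: 1 tree
n n h b: 2 trees
n h b b b: 1 tree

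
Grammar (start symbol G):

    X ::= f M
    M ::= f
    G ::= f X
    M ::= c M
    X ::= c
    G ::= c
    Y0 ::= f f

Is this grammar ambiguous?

(Y0 is unreachable from G, so its rules don't affect L(G).) Each reachable nonterminal has at most one production per leading terminal, and all productions are right-linear; the derivation is determined token-by-token.

Unambiguous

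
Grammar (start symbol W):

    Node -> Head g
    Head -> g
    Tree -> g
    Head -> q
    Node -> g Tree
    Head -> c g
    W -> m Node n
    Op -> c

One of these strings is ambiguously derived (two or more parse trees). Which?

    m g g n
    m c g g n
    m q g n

m g g n: 2 trees
m c g g n: 1 tree
m q g n: 1 tree

m g g n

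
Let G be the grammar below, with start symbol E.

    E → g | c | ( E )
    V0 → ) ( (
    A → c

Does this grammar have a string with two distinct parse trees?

Unambiguous

Only E is reachable from E; ignoring the rest: Each string is a nest of matched brackets around a single atom. An opening bracket forces the recursive rule; an atom forces the base rule.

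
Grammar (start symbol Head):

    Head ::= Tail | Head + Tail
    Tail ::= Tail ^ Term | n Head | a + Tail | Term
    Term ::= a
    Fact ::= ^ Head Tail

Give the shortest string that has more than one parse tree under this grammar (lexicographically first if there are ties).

a + a

length 1: no string has ≥2 trees
length 2: no string has ≥2 trees
length 3: a + a has 2 parse trees

Two derivations of a + a:
  Head ⇒ Tail ⇒ a + Tail ⇒ a + Term ⇒ a + a
  Head ⇒ Head + Tail ⇒ Tail + Tail ⇒ Term + Tail ⇒ a + Tail ⇒ a + Term ⇒ a + a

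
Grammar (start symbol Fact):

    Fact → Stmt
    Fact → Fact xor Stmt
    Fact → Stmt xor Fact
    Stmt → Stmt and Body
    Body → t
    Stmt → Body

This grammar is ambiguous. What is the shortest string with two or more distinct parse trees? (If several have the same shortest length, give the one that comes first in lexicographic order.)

length 1: no string has ≥2 trees
length 3: t xor t has 2 parse trees

Two derivations of t xor t:
  Fact ⇒ Fact xor Stmt ⇒ Stmt xor Stmt ⇒ Body xor Stmt ⇒ t xor Stmt ⇒ t xor Body ⇒ t xor t
  Fact ⇒ Stmt xor Fact ⇒ Body xor Fact ⇒ t xor Fact ⇒ t xor Stmt ⇒ t xor Body ⇒ t xor t

t xor t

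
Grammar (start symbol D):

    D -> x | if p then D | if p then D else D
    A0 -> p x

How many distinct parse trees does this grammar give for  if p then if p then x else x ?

Parse trees for if p then if p then x else x:
  [D if p then [D if p then [D x] else [D x]]]
  [D if p then [D if p then [D x]] else [D x]]

2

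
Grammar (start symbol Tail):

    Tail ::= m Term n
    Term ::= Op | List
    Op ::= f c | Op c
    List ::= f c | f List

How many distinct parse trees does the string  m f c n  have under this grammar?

Parse trees for m f c n:
  [Tail m [Term [Op f c]] n]
  [Tail m [Term [List f c]] n]

2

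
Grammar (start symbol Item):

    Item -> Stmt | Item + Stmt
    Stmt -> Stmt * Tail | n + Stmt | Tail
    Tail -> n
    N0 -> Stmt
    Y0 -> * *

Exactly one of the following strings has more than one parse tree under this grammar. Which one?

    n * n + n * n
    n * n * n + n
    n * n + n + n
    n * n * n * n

n * n + n * n: 1 tree
n * n * n + n: 1 tree
n * n + n + n: 2 trees
n * n * n * n: 1 tree

n * n + n + n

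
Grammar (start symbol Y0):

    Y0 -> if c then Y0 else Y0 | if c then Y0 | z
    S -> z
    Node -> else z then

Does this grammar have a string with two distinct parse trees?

Ambiguous

Witness: if c then if c then z else z

Derivation 1: Y0 ⇒ if c then Y0 else Y0 ⇒ if c then if c then Y0 else Y0 ⇒ if c then if c then z else Y0 ⇒ if c then if c then z else z
Derivation 2: Y0 ⇒ if c then Y0 ⇒ if c then if c then Y0 else Y0 ⇒ if c then if c then z else Y0 ⇒ if c then if c then z else z

Two distinct leftmost derivations for the same string.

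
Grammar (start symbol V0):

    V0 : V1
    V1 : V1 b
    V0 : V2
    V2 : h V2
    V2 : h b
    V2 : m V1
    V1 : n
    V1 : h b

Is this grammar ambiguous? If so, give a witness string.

Ambiguous

Witness: h b

Derivation 1: V0 ⇒ V1 ⇒ h b
Derivation 2: V0 ⇒ V2 ⇒ h b

Two distinct leftmost derivations for the same string.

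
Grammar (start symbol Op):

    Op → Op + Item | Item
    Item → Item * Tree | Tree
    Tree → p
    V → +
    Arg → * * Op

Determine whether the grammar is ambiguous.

Only Op, Item, Tree are reachable from Op; ignoring the rest: The grammar is stratified — Op handles '+' (left-recursive), Item handles '*', Tree atoms. Each operator has a fixed associativity and precedence level, so every string has one parse.

Unambiguous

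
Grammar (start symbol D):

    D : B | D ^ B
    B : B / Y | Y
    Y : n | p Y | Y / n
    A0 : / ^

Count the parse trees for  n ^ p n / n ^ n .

Parse trees for n ^ p n / n ^ n:
  [D [D [D [B [Y n]]] ^ [B [B [Y p [Y n]]] / [Y n]]] ^ [B [Y n]]]
  [D [D [D [B [Y n]]] ^ [B [Y p [Y [Y n] / n]]]] ^ [B [Y n]]]
  [D [D [D [B [Y n]]] ^ [B [Y [Y p [Y n]] / n]]] ^ [B [Y n]]]

3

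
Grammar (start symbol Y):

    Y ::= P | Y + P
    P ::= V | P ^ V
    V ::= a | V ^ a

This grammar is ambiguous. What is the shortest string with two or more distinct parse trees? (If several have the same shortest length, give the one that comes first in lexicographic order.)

a ^ a

length 1: no string has ≥2 trees
length 3: a ^ a has 2 parse trees

Two derivations of a ^ a:
  Y ⇒ P ⇒ V ⇒ V ^ a ⇒ a ^ a
  Y ⇒ P ⇒ P ^ V ⇒ V ^ V ⇒ a ^ V ⇒ a ^ a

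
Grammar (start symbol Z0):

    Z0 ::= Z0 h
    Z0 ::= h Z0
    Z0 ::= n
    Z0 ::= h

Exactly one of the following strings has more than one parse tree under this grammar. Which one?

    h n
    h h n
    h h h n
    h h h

h n: 1 tree
h h n: 1 tree
h h h n: 1 tree
h h h: 4 trees

h h h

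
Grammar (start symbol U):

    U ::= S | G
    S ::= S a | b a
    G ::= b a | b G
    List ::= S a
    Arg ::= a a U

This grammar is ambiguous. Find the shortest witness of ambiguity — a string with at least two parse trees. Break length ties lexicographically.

length 2: b a has 2 parse trees

Two derivations of b a:
  U ⇒ S ⇒ b a
  U ⇒ G ⇒ b a

b a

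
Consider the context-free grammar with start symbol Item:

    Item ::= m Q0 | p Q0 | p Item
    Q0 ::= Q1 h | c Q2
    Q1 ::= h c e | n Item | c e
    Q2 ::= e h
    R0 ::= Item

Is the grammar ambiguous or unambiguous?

Ambiguous

Witness: m c e h

Derivation 1: Item ⇒ m Q0 ⇒ m Q1 h ⇒ m c e h
Derivation 2: Item ⇒ m Q0 ⇒ m c Q2 ⇒ m c e h

Two distinct leftmost derivations for the same string.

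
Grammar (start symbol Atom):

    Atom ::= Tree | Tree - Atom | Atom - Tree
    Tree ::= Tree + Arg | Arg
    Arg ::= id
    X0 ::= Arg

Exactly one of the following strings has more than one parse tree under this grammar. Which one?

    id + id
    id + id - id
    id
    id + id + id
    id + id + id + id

id + id - id

id + id: 1 tree
id + id - id: 2 trees
id: 1 tree
id + id + id: 1 tree
id + id + id + id: 1 tree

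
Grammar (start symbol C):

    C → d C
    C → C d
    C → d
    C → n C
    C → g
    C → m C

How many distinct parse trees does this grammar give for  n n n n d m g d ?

Parse trees for n n n n d m g d:
  [C [C n [C n [C n [C n [C d [C m [C g]]]]]]] d]
  [C n [C [C n [C n [C n [C d [C m [C g]]]]]] d]]
  [C n [C n [C [C n [C n [C d [C m [C g]]]]] d]]]
  [C n [C n [C n [C [C n [C d [C m [C g]]]] d]]]]
  [C n [C n [C n [C n [C d [C [C m [C g]] d]]]]]]
  [C n [C n [C n [C n [C d [C m [C [C g] d]]]]]]]
  [C n [C n [C n [C n [C [C d [C m [C g]]] d]]]]]

7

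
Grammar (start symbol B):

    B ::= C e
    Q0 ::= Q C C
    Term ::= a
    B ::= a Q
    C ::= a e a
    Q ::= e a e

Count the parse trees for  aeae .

Parse trees for aeae:
  [B [C a e a] e]
  [B a [Q e a e]]

2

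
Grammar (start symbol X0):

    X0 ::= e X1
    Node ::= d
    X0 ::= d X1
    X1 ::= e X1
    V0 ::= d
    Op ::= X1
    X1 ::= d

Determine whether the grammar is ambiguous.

Unambiguous

(V0, Node, Op are unreachable from X0, so their rules don't affect L(X0).) Each reachable nonterminal has at most one production per leading terminal, and all productions are right-linear; the derivation is determined token-by-token.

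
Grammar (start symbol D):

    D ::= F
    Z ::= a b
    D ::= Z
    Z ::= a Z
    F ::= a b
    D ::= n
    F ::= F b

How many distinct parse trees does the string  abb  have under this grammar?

Parse trees for abb:
  [D [F [F a b] b]]

1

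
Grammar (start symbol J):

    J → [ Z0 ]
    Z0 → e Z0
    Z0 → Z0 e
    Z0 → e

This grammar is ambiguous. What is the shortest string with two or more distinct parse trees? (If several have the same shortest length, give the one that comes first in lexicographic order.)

length 3: no string has ≥2 trees
length 4: [ e e ] has 2 parse trees

Two derivations of [ e e ]:
  J ⇒ [ Z0 ] ⇒ [ e Z0 ] ⇒ [ e e ]
  J ⇒ [ Z0 ] ⇒ [ Z0 e ] ⇒ [ e e ]

[ e e ]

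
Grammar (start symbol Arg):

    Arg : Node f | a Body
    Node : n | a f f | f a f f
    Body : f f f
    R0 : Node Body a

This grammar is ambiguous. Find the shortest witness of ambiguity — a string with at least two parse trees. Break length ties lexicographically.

length 2: no string has ≥2 trees
length 4: a f f f has 2 parse trees

Two derivations of a f f f:
  Arg ⇒ Node f ⇒ a f f f
  Arg ⇒ a Body ⇒ a f f f

a f f f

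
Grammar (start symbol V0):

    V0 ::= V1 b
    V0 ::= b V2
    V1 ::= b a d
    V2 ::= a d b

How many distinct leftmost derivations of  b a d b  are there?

2

Parse trees for b a d b:
  [V0 [V1 b a d] b]
  [V0 b [V2 a d b]]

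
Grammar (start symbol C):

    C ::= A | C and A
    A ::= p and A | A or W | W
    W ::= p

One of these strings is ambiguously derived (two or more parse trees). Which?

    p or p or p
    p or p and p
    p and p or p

p or p or p: 1 tree
p or p and p: 1 tree
p and p or p: 3 trees

p and p or p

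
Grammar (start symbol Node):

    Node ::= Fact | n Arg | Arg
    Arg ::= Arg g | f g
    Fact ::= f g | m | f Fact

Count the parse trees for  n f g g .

1

Parse trees for n f g g:
  [Node n [Arg [Arg f g] g]]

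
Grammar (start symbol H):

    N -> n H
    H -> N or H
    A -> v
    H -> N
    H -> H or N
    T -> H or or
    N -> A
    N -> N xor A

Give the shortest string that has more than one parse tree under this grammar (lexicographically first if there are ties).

length 1: no string has ≥2 trees
length 2: no string has ≥2 trees
length 3: v or v has 2 parse trees

Two derivations of v or v:
  H ⇒ N or H ⇒ A or H ⇒ v or H ⇒ v or N ⇒ v or A ⇒ v or v
  H ⇒ H or N ⇒ N or N ⇒ A or N ⇒ v or N ⇒ v or A ⇒ v or v

v or v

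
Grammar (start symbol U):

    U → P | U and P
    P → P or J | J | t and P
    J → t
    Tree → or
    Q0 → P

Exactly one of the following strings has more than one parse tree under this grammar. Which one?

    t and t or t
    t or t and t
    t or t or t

t and t or t

t and t or t: 3 trees
t or t and t: 1 tree
t or t or t: 1 tree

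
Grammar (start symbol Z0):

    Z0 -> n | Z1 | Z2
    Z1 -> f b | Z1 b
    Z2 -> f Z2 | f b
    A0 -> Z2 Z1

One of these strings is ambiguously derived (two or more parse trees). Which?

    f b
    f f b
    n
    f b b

f b: 2 trees
f f b: 1 tree
n: 1 tree
f b b: 1 tree

f b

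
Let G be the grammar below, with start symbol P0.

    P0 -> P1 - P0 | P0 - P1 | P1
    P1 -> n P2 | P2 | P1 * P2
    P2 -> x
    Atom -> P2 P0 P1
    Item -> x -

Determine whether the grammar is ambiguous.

Witness: x - x

Derivation 1: P0 ⇒ P1 - P0 ⇒ P2 - P0 ⇒ x - P0 ⇒ x - P1 ⇒ x - P2 ⇒ x - x
Derivation 2: P0 ⇒ P0 - P1 ⇒ P1 - P1 ⇒ P2 - P1 ⇒ x - P1 ⇒ x - P2 ⇒ x - x

Two distinct leftmost derivations for the same string.

Ambiguous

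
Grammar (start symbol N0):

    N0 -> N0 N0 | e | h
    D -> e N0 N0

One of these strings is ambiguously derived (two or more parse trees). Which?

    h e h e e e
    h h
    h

h e h e e e: 42 trees
h h: 1 tree
h: 1 tree

h e h e e e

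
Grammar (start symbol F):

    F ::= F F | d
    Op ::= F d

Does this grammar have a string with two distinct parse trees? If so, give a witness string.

Witness: d d d

Derivation 1: F ⇒ F F ⇒ F F F ⇒ d F F ⇒ d d F ⇒ d d d
Derivation 2: F ⇒ F F ⇒ d F ⇒ d F F ⇒ d d F ⇒ d d d

Two distinct leftmost derivations for the same string.

Ambiguous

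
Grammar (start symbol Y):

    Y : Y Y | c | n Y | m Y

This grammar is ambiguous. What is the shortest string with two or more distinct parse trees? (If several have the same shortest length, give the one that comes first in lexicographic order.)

c c c

length 1: no string has ≥2 trees
length 2: no string has ≥2 trees
length 3: c c c has 2 parse trees

Two derivations of c c c:
  Y ⇒ Y Y ⇒ Y Y Y ⇒ c Y Y ⇒ c c Y ⇒ c c c
  Y ⇒ Y Y ⇒ c Y ⇒ c Y Y ⇒ c c Y ⇒ c c c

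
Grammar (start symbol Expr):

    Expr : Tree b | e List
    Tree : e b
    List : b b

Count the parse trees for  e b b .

2

Parse trees for e b b:
  [Expr [Tree e b] b]
  [Expr e [List b b]]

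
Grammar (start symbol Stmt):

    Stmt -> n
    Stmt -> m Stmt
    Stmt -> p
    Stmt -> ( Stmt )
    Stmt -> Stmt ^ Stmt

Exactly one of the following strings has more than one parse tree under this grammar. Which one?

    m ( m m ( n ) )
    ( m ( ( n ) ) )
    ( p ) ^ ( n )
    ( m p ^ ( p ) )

m ( m m ( n ) ): 1 tree
( m ( ( n ) ) ): 1 tree
( p ) ^ ( n ): 1 tree
( m p ^ ( p ) ): 2 trees

( m p ^ ( p ) )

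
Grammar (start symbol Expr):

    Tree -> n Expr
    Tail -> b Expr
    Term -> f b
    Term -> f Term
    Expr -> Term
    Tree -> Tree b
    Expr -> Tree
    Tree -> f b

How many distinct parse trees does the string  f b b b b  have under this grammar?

1

Parse trees for f b b b b:
  [Expr [Tree [Tree [Tree [Tree f b] b] b] b]]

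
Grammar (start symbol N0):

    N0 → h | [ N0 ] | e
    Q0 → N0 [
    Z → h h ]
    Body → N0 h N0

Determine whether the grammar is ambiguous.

Unambiguous

(Q0, Z, Body are unreachable from N0, so their rules don't affect L(N0).) Each string is a nest of matched brackets around a single atom. An opening bracket forces the recursive rule; an atom forces the base rule.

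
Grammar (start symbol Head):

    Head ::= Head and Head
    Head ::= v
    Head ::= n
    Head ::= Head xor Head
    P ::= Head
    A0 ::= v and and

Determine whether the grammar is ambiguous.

Ambiguous

Witness: n and n and n

Derivation 1: Head ⇒ Head and Head ⇒ Head and Head and Head ⇒ n and Head and Head ⇒ n and n and Head ⇒ n and n and n
Derivation 2: Head ⇒ Head and Head ⇒ n and Head ⇒ n and Head and Head ⇒ n and n and Head ⇒ n and n and n

Two distinct leftmost derivations for the same string.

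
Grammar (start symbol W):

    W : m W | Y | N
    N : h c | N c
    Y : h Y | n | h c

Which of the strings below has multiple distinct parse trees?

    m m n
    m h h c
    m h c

m m n: 1 tree
m h h c: 1 tree
m h c: 2 trees

m h c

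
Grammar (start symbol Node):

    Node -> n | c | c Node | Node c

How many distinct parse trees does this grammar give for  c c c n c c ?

Parse trees for c c c n c c (showing first 6 of 10):
  [Node c [Node c [Node c [Node [Node [Node n] c] c]]]]
  [Node c [Node c [Node [Node c [Node [Node n] c]] c]]]
  [Node c [Node c [Node [Node [Node c [Node n]] c] c]]]
  [Node c [Node [Node c [Node c [Node [Node n] c]]] c]]
  [Node c [Node [Node c [Node [Node c [Node n]] c]] c]]
  [Node c [Node [Node [Node c [Node c [Node n]]] c] c]]

10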